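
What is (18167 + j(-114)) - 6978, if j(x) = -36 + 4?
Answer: 11157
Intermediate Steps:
j(x) = -32
(18167 + j(-114)) - 6978 = (18167 - 32) - 6978 = 18135 - 6978 = 11157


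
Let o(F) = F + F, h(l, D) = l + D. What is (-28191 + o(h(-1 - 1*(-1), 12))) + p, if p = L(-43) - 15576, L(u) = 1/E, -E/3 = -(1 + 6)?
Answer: -918602/21 ≈ -43743.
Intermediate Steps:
E = 21 (E = -(-3)*(1 + 6) = -(-3)*7 = -3*(-7) = 21)
h(l, D) = D + l
L(u) = 1/21
o(F) = 2*F
p = -327095/21 (p = 1/21 - 15576 = -327095/21 ≈ -15576.)
(-28191 + o(h(-1 - 1*(-1), 12))) + p = (-28191 + 2*(12 + (-1 - 1*(-1)))) - 327095/21 = (-28191 + 2*(12 + (-1 + 1))) - 327095/21 = (-28191 + 2*(12 + 0)) - 327095/21 = (-28191 + 2*12) - 327095/21 = (-28191 + 24) - 327095/21 = -28167 - 327095/21 = -918602/21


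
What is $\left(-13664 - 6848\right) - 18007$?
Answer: $-38519$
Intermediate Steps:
$\left(-13664 - 6848\right) - 18007 = -20512 - 18007 = -38519$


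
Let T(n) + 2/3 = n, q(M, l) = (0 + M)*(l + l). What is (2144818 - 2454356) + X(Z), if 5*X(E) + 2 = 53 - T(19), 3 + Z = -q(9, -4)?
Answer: -4642972/15 ≈ -3.0953e+5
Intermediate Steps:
q(M, l) = 2*M*l (q(M, l) = M*(2*l) = 2*M*l)
T(n) = -2/3 + n
Z = 69 (Z = -3 - 2*9*(-4) = -3 - 1*(-72) = -3 + 72 = 69)
X(E) = 98/15 (X(E) = -2/5 + (53 - (-2/3 + 19))/5 = -2/5 + (53 - 1*55/3)/5 = -2/5 + (53 - 55/3)/5 = -2/5 + (1/5)*(104/3) = -2/5 + 104/15 = 98/15)
(2144818 - 2454356) + X(Z) = (2144818 - 2454356) + 98/15 = -309538 + 98/15 = -4642972/15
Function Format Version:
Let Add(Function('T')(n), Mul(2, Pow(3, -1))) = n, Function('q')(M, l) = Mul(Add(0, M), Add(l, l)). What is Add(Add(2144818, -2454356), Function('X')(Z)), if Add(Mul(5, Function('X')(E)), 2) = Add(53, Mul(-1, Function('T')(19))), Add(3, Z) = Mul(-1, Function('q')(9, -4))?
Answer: Rational(-4642972, 15) ≈ -3.0953e+5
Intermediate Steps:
Function('q')(M, l) = Mul(2, M, l) (Function('q')(M, l) = Mul(M, Mul(2, l)) = Mul(2, M, l))
Function('T')(n) = Add(Rational(-2, 3), n)
Z = 69 (Z = Add(-3, Mul(-1, Mul(2, 9, -4))) = Add(-3, Mul(-1, -72)) = Add(-3, 72) = 69)
Function('X')(E) = Rational(98, 15) (Function('X')(E) = Add(Rational(-2, 5), Mul(Rational(1, 5), Add(53, Mul(-1, Add(Rational(-2, 3), 19))))) = Add(Rational(-2, 5), Mul(Rational(1, 5), Add(53, Mul(-1, Rational(55, 3))))) = Add(Rational(-2, 5), Mul(Rational(1, 5), Add(53, Rational(-55, 3)))) = Add(Rational(-2, 5), Mul(Rational(1, 5), Rational(104, 3))) = Add(Rational(-2, 5), Rational(104, 15)) = Rational(98, 15))
Add(Add(2144818, -2454356), Function('X')(Z)) = Add(Add(2144818, -2454356), Rational(98, 15)) = Add(-309538, Rational(98, 15)) = Rational(-4642972, 15)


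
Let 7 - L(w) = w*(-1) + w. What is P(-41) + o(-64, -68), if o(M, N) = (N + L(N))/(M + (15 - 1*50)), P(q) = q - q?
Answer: 61/99 ≈ 0.61616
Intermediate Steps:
P(q) = 0
L(w) = 7 (L(w) = 7 - (w*(-1) + w) = 7 - (-w + w) = 7 - 1*0 = 7 + 0 = 7)
o(M, N) = (7 + N)/(-35 + M) (o(M, N) = (N + 7)/(M + (15 - 1*50)) = (7 + N)/(M + (15 - 50)) = (7 + N)/(M - 35) = (7 + N)/(-35 + M))
P(-41) + o(-64, -68) = 0 + (7 - 68)/(-35 - 64) = 0 - 61/(-99) = 0 - 1/99*(-61) = 0 + 61/99 = 61/99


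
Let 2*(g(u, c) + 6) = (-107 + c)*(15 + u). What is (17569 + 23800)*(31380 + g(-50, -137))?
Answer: 1474556636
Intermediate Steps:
g(u, c) = -6 + (-107 + c)*(15 + u)/2 (g(u, c) = -6 + ((-107 + c)*(15 + u))/2 = -6 + (-107 + c)*(15 + u)/2)
(17569 + 23800)*(31380 + g(-50, -137)) = (17569 + 23800)*(31380 + (-1617/2 - 107/2*(-50) + (15/2)*(-137) + (½)*(-137)*(-50))) = 41369*(31380 + (-1617/2 + 2675 - 2055/2 + 3425)) = 41369*(31380 + 4264) = 41369*35644 = 1474556636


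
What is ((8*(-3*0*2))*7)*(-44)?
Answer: 0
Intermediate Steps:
((8*(-3*0*2))*7)*(-44) = ((8*(0*2))*7)*(-44) = ((8*0)*7)*(-44) = (0*7)*(-44) = 0*(-44) = 0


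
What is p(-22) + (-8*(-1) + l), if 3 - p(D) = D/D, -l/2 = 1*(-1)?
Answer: 12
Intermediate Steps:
l = 2 (l = -2*(-1) = 2)
p(D) = 2 (p(D) = 3 - D/D = 3 - 1*1 = 3 - 1 = 2)
p(-22) + (-8*(-1) + l) = 2 + (-8*(-1) + 2) = 2 + (8 + 2) = 2 + 10 = 12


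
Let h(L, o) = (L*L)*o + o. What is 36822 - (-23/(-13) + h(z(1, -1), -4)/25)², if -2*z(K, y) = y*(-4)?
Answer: 155568981/4225 ≈ 36821.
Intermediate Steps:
z(K, y) = 2*y (z(K, y) = -y*(-4)/2 = -(-2)*y = 2*y)
h(L, o) = o + o*L² (h(L, o) = L²*o + o = o*L² + o = o + o*L²)
36822 - (-23/(-13) + h(z(1, -1), -4)/25)² = 36822 - (-23/(-13) - 4*(1 + (2*(-1))²)/25)² = 36822 - (-23*(-1/13) - 4*(1 + (-2)²)*(1/25))² = 36822 - (23/13 - 4*(1 + 4)*(1/25))² = 36822 - (23/13 - 4*5*(1/25))² = 36822 - (23/13 - 20*1/25)² = 36822 - (23/13 - ⅘)² = 36822 - (63/65)² = 36822 - 1*3969/4225 = 36822 - 3969/4225 = 155568981/4225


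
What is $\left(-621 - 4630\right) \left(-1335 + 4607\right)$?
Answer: $-17181272$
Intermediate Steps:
$\left(-621 - 4630\right) \left(-1335 + 4607\right) = \left(-5251\right) 3272 = -17181272$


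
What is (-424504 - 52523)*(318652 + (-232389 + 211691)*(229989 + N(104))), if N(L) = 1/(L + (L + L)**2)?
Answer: 16412225678674766661/7228 ≈ 2.2706e+15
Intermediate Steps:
N(L) = 1/(L + 4*L**2) (N(L) = 1/(L + (2*L)**2) = 1/(L + 4*L**2))
(-424504 - 52523)*(318652 + (-232389 + 211691)*(229989 + N(104))) = (-424504 - 52523)*(318652 + (-232389 + 211691)*(229989 + 1/(104*(1 + 4*104)))) = -477027*(318652 - 20698*(229989 + 1/(104*(1 + 416)))) = -477027*(318652 - 20698*(229989 + (1/104)/417)) = -477027*(318652 - 20698*(229989 + (1/104)*(1/417))) = -477027*(318652 - 20698*(229989 + 1/43368)) = -477027*(318652 - 20698*9974162953/43368) = -477027*(318652 - 103222612400597/21684) = -477027*(-103215702750629/21684) = 16412225678674766661/7228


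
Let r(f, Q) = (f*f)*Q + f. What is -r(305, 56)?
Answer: -5209705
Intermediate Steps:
r(f, Q) = f + Q*f² (r(f, Q) = f²*Q + f = Q*f² + f = f + Q*f²)
-r(305, 56) = -305*(1 + 56*305) = -305*(1 + 17080) = -305*17081 = -1*5209705 = -5209705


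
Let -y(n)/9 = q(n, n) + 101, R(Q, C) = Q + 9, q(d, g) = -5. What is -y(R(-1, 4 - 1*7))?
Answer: 864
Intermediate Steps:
R(Q, C) = 9 + Q
y(n) = -864 (y(n) = -9*(-5 + 101) = -9*96 = -864)
-y(R(-1, 4 - 1*7)) = -1*(-864) = 864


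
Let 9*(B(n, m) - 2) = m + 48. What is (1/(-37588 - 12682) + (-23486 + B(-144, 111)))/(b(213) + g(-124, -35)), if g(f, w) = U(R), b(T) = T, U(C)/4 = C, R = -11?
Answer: -3538957733/25486890 ≈ -138.85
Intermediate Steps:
U(C) = 4*C
B(n, m) = 22/3 + m/9 (B(n, m) = 2 + (m + 48)/9 = 2 + (48 + m)/9 = 2 + (16/3 + m/9) = 22/3 + m/9)
g(f, w) = -44 (g(f, w) = 4*(-11) = -44)
(1/(-37588 - 12682) + (-23486 + B(-144, 111)))/(b(213) + g(-124, -35)) = (1/(-37588 - 12682) + (-23486 + (22/3 + (1/9)*111)))/(213 - 44) = (1/(-50270) + (-23486 + (22/3 + 37/3)))/169 = (-1/50270 + (-23486 + 59/3))*(1/169) = (-1/50270 - 70399/3)*(1/169) = -3538957733/150810*1/169 = -3538957733/25486890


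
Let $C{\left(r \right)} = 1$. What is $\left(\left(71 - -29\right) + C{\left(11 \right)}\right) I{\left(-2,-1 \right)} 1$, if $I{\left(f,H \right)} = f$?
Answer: $-202$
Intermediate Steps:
$\left(\left(71 - -29\right) + C{\left(11 \right)}\right) I{\left(-2,-1 \right)} 1 = \left(\left(71 - -29\right) + 1\right) \left(\left(-2\right) 1\right) = \left(\left(71 + 29\right) + 1\right) \left(-2\right) = \left(100 + 1\right) \left(-2\right) = 101 \left(-2\right) = -202$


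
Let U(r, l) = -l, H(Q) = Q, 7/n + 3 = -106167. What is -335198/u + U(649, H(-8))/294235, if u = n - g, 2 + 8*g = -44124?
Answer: -20942444313045472/344612251624135 ≈ -60.771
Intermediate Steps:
n = -7/106170 (n = 7/(-3 - 106167) = 7/(-106170) = 7*(-1/106170) = -7/106170 ≈ -6.5932e-5)
g = -22063/4 (g = -¼ + (⅛)*(-44124) = -¼ - 11031/2 = -22063/4 ≈ -5515.8)
u = 1171214341/212340 (u = -7/106170 - 1*(-22063/4) = -7/106170 + 22063/4 = 1171214341/212340 ≈ 5515.8)
-335198/u + U(649, H(-8))/294235 = -335198/1171214341/212340 - 1*(-8)/294235 = -335198*212340/1171214341 + 8*(1/294235) = -71175943320/1171214341 + 8/294235 = -20942444313045472/344612251624135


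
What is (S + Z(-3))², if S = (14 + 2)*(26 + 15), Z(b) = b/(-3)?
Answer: 431649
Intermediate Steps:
Z(b) = -b/3 (Z(b) = b*(-⅓) = -b/3)
S = 656 (S = 16*41 = 656)
(S + Z(-3))² = (656 - ⅓*(-3))² = (656 + 1)² = 657² = 431649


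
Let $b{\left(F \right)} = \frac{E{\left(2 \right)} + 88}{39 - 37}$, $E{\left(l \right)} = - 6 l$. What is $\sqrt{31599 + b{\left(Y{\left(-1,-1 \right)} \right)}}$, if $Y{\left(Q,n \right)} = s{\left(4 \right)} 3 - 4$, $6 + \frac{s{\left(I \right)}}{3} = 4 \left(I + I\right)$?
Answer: $\sqrt{31637} \approx 177.87$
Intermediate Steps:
$s{\left(I \right)} = -18 + 24 I$ ($s{\left(I \right)} = -18 + 3 \cdot 4 \left(I + I\right) = -18 + 3 \cdot 4 \cdot 2 I = -18 + 3 \cdot 8 I = -18 + 24 I$)
$Y{\left(Q,n \right)} = 230$ ($Y{\left(Q,n \right)} = \left(-18 + 24 \cdot 4\right) 3 - 4 = \left(-18 + 96\right) 3 - 4 = 78 \cdot 3 - 4 = 234 - 4 = 230$)
$b{\left(F \right)} = 38$ ($b{\left(F \right)} = \frac{\left(-6\right) 2 + 88}{39 - 37} = \frac{-12 + 88}{2} = 76 \cdot \frac{1}{2} = 38$)
$\sqrt{31599 + b{\left(Y{\left(-1,-1 \right)} \right)}} = \sqrt{31599 + 38} = \sqrt{31637}$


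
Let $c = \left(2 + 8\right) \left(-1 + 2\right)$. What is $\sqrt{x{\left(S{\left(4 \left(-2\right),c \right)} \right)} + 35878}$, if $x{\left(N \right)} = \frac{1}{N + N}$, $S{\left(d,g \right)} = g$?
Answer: $\frac{3 \sqrt{398645}}{10} \approx 189.42$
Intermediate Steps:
$c = 10$ ($c = 10 \cdot 1 = 10$)
$x{\left(N \right)} = \frac{1}{2 N}$
$\sqrt{x{\left(S{\left(4 \left(-2\right),c \right)} \right)} + 35878} = \sqrt{\frac{1}{2 \cdot 10} + 35878} = \sqrt{\frac{1}{2} \cdot \frac{1}{10} + 35878} = \sqrt{\frac{1}{20} + 35878} = \sqrt{\frac{717561}{20}} = \frac{3 \sqrt{398645}}{10}$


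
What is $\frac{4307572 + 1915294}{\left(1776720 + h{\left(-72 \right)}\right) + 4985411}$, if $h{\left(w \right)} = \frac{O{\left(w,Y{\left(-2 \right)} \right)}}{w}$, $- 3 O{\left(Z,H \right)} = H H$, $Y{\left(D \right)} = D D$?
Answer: $\frac{168017382}{182577539} \approx 0.92025$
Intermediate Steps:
$Y{\left(D \right)} = D^{2}$
$O{\left(Z,H \right)} = - \frac{H^{2}}{3}$ ($O{\left(Z,H \right)} = - \frac{H H}{3} = - \frac{H^{2}}{3}$)
$h{\left(w \right)} = - \frac{16}{3 w}$ ($h{\left(w \right)} = \frac{\left(- \frac{1}{3}\right) \left(\left(-2\right)^{2}\right)^{2}}{w} = \frac{\left(- \frac{1}{3}\right) 4^{2}}{w} = \frac{\left(- \frac{1}{3}\right) 16}{w} = - \frac{16}{3 w}$)
$\frac{4307572 + 1915294}{\left(1776720 + h{\left(-72 \right)}\right) + 4985411} = \frac{4307572 + 1915294}{\left(1776720 - \frac{16}{3 \left(-72\right)}\right) + 4985411} = \frac{6222866}{\left(1776720 - - \frac{2}{27}\right) + 4985411} = \frac{6222866}{\left(1776720 + \frac{2}{27}\right) + 4985411} = \frac{6222866}{\frac{47971442}{27} + 4985411} = \frac{6222866}{\frac{182577539}{27}} = 6222866 \cdot \frac{27}{182577539} = \frac{168017382}{182577539}$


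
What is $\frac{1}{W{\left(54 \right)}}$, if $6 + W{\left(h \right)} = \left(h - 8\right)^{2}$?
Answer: $\frac{1}{2110} \approx 0.00047393$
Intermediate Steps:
$W{\left(h \right)} = -6 + \left(-8 + h\right)^{2}$ ($W{\left(h \right)} = -6 + \left(h - 8\right)^{2} = -6 + \left(-8 + h\right)^{2}$)
$\frac{1}{W{\left(54 \right)}} = \frac{1}{-6 + \left(-8 + 54\right)^{2}} = \frac{1}{-6 + 46^{2}} = \frac{1}{-6 + 2116} = \frac{1}{2110}$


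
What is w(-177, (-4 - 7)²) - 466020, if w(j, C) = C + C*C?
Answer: -451258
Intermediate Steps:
w(j, C) = C + C²
w(-177, (-4 - 7)²) - 466020 = (-4 - 7)²*(1 + (-4 - 7)²) - 466020 = (-11)²*(1 + (-11)²) - 466020 = 121*(1 + 121) - 466020 = 121*122 - 466020 = 14762 - 466020 = -451258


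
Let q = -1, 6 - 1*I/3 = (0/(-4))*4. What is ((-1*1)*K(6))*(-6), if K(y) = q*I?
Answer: -108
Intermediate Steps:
I = 18 (I = 18 - 3*0/(-4)*4 = 18 - 3*0*(-¼)*4 = 18 - 0*4 = 18 - 3*0 = 18 + 0 = 18)
K(y) = -18 (K(y) = -1*18 = -18)
((-1*1)*K(6))*(-6) = (-1*1*(-18))*(-6) = -1*(-18)*(-6) = 18*(-6) = -108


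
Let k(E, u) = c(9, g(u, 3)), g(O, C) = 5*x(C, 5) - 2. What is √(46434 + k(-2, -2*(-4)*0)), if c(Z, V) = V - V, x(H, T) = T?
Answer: √46434 ≈ 215.49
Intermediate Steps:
g(O, C) = 23 (g(O, C) = 5*5 - 2 = 25 - 2 = 23)
c(Z, V) = 0
k(E, u) = 0
√(46434 + k(-2, -2*(-4)*0)) = √(46434 + 0) = √46434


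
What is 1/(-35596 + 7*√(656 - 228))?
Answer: -8899/316763561 - 7*√107/633527122 ≈ -2.8208e-5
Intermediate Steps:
1/(-35596 + 7*√(656 - 228)) = 1/(-35596 + 7*√428) = 1/(-35596 + 7*(2*√107)) = 1/(-35596 + 14*√107)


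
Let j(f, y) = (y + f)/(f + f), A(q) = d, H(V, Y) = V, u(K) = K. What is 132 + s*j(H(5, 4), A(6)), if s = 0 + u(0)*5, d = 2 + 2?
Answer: 132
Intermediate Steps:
d = 4
A(q) = 4
j(f, y) = (f + y)/(2*f) (j(f, y) = (f + y)/((2*f)) = (f + y)*(1/(2*f)) = (f + y)/(2*f))
s = 0 (s = 0 + 0*5 = 0 + 0 = 0)
132 + s*j(H(5, 4), A(6)) = 132 + 0*((½)*(5 + 4)/5) = 132 + 0*((½)*(⅕)*9) = 132 + 0*(9/10) = 132 + 0 = 132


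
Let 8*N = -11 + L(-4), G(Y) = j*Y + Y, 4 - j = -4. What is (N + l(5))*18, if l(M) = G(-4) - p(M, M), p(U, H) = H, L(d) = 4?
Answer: -3015/4 ≈ -753.75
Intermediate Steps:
j = 8 (j = 4 - 1*(-4) = 4 + 4 = 8)
G(Y) = 9*Y (G(Y) = 8*Y + Y = 9*Y)
l(M) = -36 - M (l(M) = 9*(-4) - M = -36 - M)
N = -7/8 (N = (-11 + 4)/8 = (1/8)*(-7) = -7/8 ≈ -0.87500)
(N + l(5))*18 = (-7/8 + (-36 - 1*5))*18 = (-7/8 + (-36 - 5))*18 = (-7/8 - 41)*18 = -335/8*18 = -3015/4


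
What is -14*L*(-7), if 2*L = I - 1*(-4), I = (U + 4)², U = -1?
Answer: 637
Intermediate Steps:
I = 9 (I = (-1 + 4)² = 3² = 9)
L = 13/2 (L = (9 - 1*(-4))/2 = (9 + 4)/2 = (½)*13 = 13/2 ≈ 6.5000)
-14*L*(-7) = -14*13/2*(-7) = -91*(-7) = 637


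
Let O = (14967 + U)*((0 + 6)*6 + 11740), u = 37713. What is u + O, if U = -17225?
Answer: -26552495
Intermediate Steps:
O = -26590208 (O = (14967 - 17225)*((0 + 6)*6 + 11740) = -2258*(6*6 + 11740) = -2258*(36 + 11740) = -2258*11776 = -26590208)
u + O = 37713 - 26590208 = -26552495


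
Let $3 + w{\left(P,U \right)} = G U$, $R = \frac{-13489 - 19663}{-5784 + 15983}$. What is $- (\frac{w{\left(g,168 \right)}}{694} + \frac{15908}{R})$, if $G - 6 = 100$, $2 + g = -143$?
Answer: $\frac{2000147123}{410848} \approx 4868.3$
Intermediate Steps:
$g = -145$ ($g = -2 - 143 = -145$)
$G = 106$ ($G = 6 + 100 = 106$)
$R = - \frac{4736}{1457}$ ($R = - \frac{33152}{10199} = \left(-33152\right) \frac{1}{10199} = - \frac{4736}{1457} \approx -3.2505$)
$w{\left(P,U \right)} = -3 + 106 U$
$- (\frac{w{\left(g,168 \right)}}{694} + \frac{15908}{R}) = - (\frac{-3 + 106 \cdot 168}{694} + \frac{15908}{- \frac{4736}{1457}}) = - (\left(-3 + 17808\right) \frac{1}{694} + 15908 \left(- \frac{1457}{4736}\right)) = - (17805 \cdot \frac{1}{694} - \frac{5794489}{1184}) = - (\frac{17805}{694} - \frac{5794489}{1184}) = \left(-1\right) \left(- \frac{2000147123}{410848}\right) = \frac{2000147123}{410848}$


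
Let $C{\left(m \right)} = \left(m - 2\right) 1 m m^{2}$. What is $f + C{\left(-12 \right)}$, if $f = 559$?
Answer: $24751$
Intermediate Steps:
$C{\left(m \right)} = m^{3} \left(-2 + m\right)$ ($C{\left(m \right)} = \left(-2 + m\right) 1 m m^{2} = \left(-2 + m\right) m m^{2} = m \left(-2 + m\right) m^{2} = m^{3} \left(-2 + m\right)$)
$f + C{\left(-12 \right)} = 559 + \left(-12\right)^{3} \left(-2 - 12\right) = 559 - -24192 = 559 + 24192 = 24751$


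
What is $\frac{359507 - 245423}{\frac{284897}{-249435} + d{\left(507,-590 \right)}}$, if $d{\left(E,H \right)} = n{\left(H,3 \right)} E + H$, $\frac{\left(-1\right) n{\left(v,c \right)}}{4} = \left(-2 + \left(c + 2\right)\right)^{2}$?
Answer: $- \frac{28456542540}{4700139167} \approx -6.0544$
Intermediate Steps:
$n{\left(v,c \right)} = - 4 c^{2}$ ($n{\left(v,c \right)} = - 4 \left(-2 + \left(c + 2\right)\right)^{2} = - 4 \left(-2 + \left(2 + c\right)\right)^{2} = - 4 c^{2}$)
$d{\left(E,H \right)} = H - 36 E$ ($d{\left(E,H \right)} = - 4 \cdot 3^{2} E + H = \left(-4\right) 9 E + H = - 36 E + H = H - 36 E$)
$\frac{359507 - 245423}{\frac{284897}{-249435} + d{\left(507,-590 \right)}} = \frac{359507 - 245423}{\frac{284897}{-249435} - 18842} = \frac{114084}{284897 \left(- \frac{1}{249435}\right) - 18842} = \frac{114084}{- \frac{284897}{249435} - 18842} = \frac{114084}{- \frac{4700139167}{249435}} = 114084 \left(- \frac{249435}{4700139167}\right) = - \frac{28456542540}{4700139167}$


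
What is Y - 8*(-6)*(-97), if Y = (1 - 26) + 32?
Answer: -4649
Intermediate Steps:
Y = 7 (Y = -25 + 32 = 7)
Y - 8*(-6)*(-97) = 7 - 8*(-6)*(-97) = 7 + 48*(-97) = 7 - 4656 = -4649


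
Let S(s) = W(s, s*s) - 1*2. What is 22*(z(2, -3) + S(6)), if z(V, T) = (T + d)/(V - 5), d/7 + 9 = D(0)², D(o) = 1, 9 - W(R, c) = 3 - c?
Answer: 3938/3 ≈ 1312.7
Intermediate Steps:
W(R, c) = 6 + c (W(R, c) = 9 - (3 - c) = 9 + (-3 + c) = 6 + c)
S(s) = 4 + s² (S(s) = (6 + s*s) - 1*2 = (6 + s²) - 2 = 4 + s²)
d = -56 (d = -63 + 7*1² = -63 + 7*1 = -63 + 7 = -56)
z(V, T) = (-56 + T)/(-5 + V) (z(V, T) = (T - 56)/(V - 5) = (-56 + T)/(-5 + V))
22*(z(2, -3) + S(6)) = 22*((-56 - 3)/(-5 + 2) + (4 + 6²)) = 22*(-59/(-3) + (4 + 36)) = 22*(-⅓*(-59) + 40) = 22*(59/3 + 40) = 22*(179/3) = 3938/3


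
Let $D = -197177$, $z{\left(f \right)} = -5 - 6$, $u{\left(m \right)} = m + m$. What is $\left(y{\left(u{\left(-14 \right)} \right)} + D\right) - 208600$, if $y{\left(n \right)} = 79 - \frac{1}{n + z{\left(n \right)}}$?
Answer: $- \frac{15822221}{39} \approx -4.057 \cdot 10^{5}$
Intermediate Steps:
$u{\left(m \right)} = 2 m$
$z{\left(f \right)} = -11$ ($z{\left(f \right)} = -5 - 6 = -11$)
$y{\left(n \right)} = 79 - \frac{1}{-11 + n}$ ($y{\left(n \right)} = 79 - \frac{1}{n - 11} = 79 - \frac{1}{-11 + n}$)
$\left(y{\left(u{\left(-14 \right)} \right)} + D\right) - 208600 = \left(\frac{-870 + 79 \cdot 2 \left(-14\right)}{-11 + 2 \left(-14\right)} - 197177\right) - 208600 = \left(\frac{-870 + 79 \left(-28\right)}{-11 - 28} - 197177\right) - 208600 = \left(\frac{-870 - 2212}{-39} - 197177\right) - 208600 = \left(\left(- \frac{1}{39}\right) \left(-3082\right) - 197177\right) - 208600 = \left(\frac{3082}{39} - 197177\right) - 208600 = - \frac{7686821}{39} - 208600 = - \frac{15822221}{39}$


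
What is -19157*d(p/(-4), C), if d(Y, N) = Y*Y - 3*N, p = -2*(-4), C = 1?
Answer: -19157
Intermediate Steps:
p = 8
d(Y, N) = Y² - 3*N
-19157*d(p/(-4), C) = -19157*((8/(-4))² - 3*1) = -19157*((8*(-¼))² - 3) = -19157*((-2)² - 3) = -19157*(4 - 3) = -19157*1 = -19157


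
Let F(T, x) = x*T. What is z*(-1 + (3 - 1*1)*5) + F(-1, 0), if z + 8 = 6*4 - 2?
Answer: 126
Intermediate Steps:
F(T, x) = T*x
z = 14 (z = -8 + (6*4 - 2) = -8 + (24 - 2) = -8 + 22 = 14)
z*(-1 + (3 - 1*1)*5) + F(-1, 0) = 14*(-1 + (3 - 1*1)*5) - 1*0 = 14*(-1 + (3 - 1)*5) + 0 = 14*(-1 + 2*5) + 0 = 14*(-1 + 10) + 0 = 14*9 + 0 = 126 + 0 = 126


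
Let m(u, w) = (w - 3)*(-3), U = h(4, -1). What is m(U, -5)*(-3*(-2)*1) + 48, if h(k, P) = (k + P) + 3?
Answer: 192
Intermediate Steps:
h(k, P) = 3 + P + k (h(k, P) = (P + k) + 3 = 3 + P + k)
U = 6 (U = 3 - 1 + 4 = 6)
m(u, w) = 9 - 3*w (m(u, w) = (-3 + w)*(-3) = 9 - 3*w)
m(U, -5)*(-3*(-2)*1) + 48 = (9 - 3*(-5))*(-3*(-2)*1) + 48 = (9 + 15)*(6*1) + 48 = 24*6 + 48 = 144 + 48 = 192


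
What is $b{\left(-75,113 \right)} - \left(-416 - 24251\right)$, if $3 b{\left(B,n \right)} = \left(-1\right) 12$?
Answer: $24663$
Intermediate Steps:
$b{\left(B,n \right)} = -4$ ($b{\left(B,n \right)} = \frac{\left(-1\right) 12}{3} = \frac{1}{3} \left(-12\right) = -4$)
$b{\left(-75,113 \right)} - \left(-416 - 24251\right) = -4 - \left(-416 - 24251\right) = -4 - -24667 = -4 + 24667 = 24663$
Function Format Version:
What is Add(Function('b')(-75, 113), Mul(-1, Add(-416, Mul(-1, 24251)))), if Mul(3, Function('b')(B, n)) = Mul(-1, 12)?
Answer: 24663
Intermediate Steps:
Function('b')(B, n) = -4 (Function('b')(B, n) = Mul(Rational(1, 3), Mul(-1, 12)) = Mul(Rational(1, 3), -12) = -4)
Add(Function('b')(-75, 113), Mul(-1, Add(-416, Mul(-1, 24251)))) = Add(-4, Mul(-1, Add(-416, Mul(-1, 24251)))) = Add(-4, Mul(-1, Add(-416, -24251))) = Add(-4, Mul(-1, -24667)) = Add(-4, 24667) = 24663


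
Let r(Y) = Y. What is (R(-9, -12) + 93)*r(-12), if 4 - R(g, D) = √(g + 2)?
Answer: -1164 + 12*I*√7 ≈ -1164.0 + 31.749*I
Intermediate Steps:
R(g, D) = 4 - √(2 + g) (R(g, D) = 4 - √(g + 2) = 4 - √(2 + g))
(R(-9, -12) + 93)*r(-12) = ((4 - √(2 - 9)) + 93)*(-12) = ((4 - √(-7)) + 93)*(-12) = ((4 - I*√7) + 93)*(-12) = (97 - I*√7)*(-12) = -1164 + 12*I*√7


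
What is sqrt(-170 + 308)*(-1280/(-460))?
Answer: 64*sqrt(138)/23 ≈ 32.688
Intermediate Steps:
sqrt(-170 + 308)*(-1280/(-460)) = sqrt(138)*(-1280*(-1/460)) = sqrt(138)*(64/23) = 64*sqrt(138)/23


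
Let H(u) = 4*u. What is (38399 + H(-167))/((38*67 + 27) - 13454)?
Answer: -12577/3627 ≈ -3.4676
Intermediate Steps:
(38399 + H(-167))/((38*67 + 27) - 13454) = (38399 + 4*(-167))/((38*67 + 27) - 13454) = (38399 - 668)/((2546 + 27) - 13454) = 37731/(2573 - 13454) = 37731/(-10881) = 37731*(-1/10881) = -12577/3627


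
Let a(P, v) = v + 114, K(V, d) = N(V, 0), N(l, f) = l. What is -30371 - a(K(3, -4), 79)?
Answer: -30564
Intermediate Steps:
K(V, d) = V
a(P, v) = 114 + v
-30371 - a(K(3, -4), 79) = -30371 - (114 + 79) = -30371 - 1*193 = -30371 - 193 = -30564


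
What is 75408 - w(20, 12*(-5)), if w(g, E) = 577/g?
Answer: 1507583/20 ≈ 75379.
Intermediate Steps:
75408 - w(20, 12*(-5)) = 75408 - 577/20 = 1507583/20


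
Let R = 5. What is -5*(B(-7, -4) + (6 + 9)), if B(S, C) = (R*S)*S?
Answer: -1300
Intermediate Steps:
B(S, C) = 5*S² (B(S, C) = (5*S)*S = 5*S²)
-5*(B(-7, -4) + (6 + 9)) = -5*(5*(-7)² + (6 + 9)) = -5*(5*49 + 15) = -5*(245 + 15) = -5*260 = -1300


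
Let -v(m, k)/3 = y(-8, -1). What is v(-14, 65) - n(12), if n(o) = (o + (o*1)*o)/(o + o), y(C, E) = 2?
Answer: -25/2 ≈ -12.500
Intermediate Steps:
n(o) = (o + o**2)/(2*o) (n(o) = (o + o*o)/((2*o)) = (o + o**2)*(1/(2*o)) = (o + o**2)/(2*o))
v(m, k) = -6 (v(m, k) = -3*2 = -6)
v(-14, 65) - n(12) = -6 - (1/2 + (1/2)*12) = -6 - (1/2 + 6) = -6 - 1*13/2 = -6 - 13/2 = -25/2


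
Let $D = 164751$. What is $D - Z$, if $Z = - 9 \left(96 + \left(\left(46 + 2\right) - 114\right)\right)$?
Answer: $165021$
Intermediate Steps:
$Z = -270$ ($Z = - 9 \left(96 + \left(48 - 114\right)\right) = - 9 \left(96 - 66\right) = \left(-9\right) 30 = -270$)
$D - Z = 164751 - -270 = 164751 + 270 = 165021$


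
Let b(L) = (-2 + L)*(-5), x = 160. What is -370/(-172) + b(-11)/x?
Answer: 3519/1376 ≈ 2.5574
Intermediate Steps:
b(L) = 10 - 5*L
-370/(-172) + b(-11)/x = -370/(-172) + (10 - 5*(-11))/160 = -370*(-1/172) + (10 + 55)*(1/160) = 185/86 + 65*(1/160) = 185/86 + 13/32 = 3519/1376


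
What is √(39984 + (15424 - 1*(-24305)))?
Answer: 3*√8857 ≈ 282.33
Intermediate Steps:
√(39984 + (15424 - 1*(-24305))) = √(39984 + (15424 + 24305)) = √(39984 + 39729) = √79713 = 3*√8857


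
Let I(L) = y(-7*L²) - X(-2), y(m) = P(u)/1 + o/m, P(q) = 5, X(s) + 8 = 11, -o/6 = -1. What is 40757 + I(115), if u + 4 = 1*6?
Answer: 3773264419/92575 ≈ 40759.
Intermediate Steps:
o = 6 (o = -6*(-1) = 6)
X(s) = 3 (X(s) = -8 + 11 = 3)
u = 2 (u = -4 + 1*6 = -4 + 6 = 2)
y(m) = 5 + 6/m (y(m) = 5/1 + 6/m = 5*1 + 6/m = 5 + 6/m)
I(L) = 2 - 6/(7*L²) (I(L) = (5 + 6/((-7*L²))) - 1*3 = (5 + 6*(-1/(7*L²))) - 3 = (5 - 6/(7*L²)) - 3 = 2 - 6/(7*L²))
40757 + I(115) = 40757 + (2 - 6/7/115²) = 40757 + (2 - 6/7*1/13225) = 40757 + (2 - 6/92575) = 40757 + 185144/92575 = 3773264419/92575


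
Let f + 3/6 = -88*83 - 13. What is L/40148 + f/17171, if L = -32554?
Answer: -213191931/172345327 ≈ -1.2370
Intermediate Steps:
f = -14635/2 (f = -½ + (-88*83 - 13) = -½ + (-7304 - 13) = -½ - 7317 = -14635/2 ≈ -7317.5)
L/40148 + f/17171 = -32554/40148 - 14635/2/17171 = -32554*1/40148 - 14635/2*1/17171 = -16277/20074 - 14635/34342 = -213191931/172345327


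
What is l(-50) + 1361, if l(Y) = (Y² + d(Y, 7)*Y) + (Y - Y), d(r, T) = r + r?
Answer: 8861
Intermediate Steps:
d(r, T) = 2*r
l(Y) = 3*Y² (l(Y) = (Y² + (2*Y)*Y) + (Y - Y) = (Y² + 2*Y²) + 0 = 3*Y² + 0 = 3*Y²)
l(-50) + 1361 = 3*(-50)² + 1361 = 3*2500 + 1361 = 7500 + 1361 = 8861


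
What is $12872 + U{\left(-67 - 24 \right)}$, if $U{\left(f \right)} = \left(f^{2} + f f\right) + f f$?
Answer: $37715$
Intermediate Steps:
$U{\left(f \right)} = 3 f^{2}$ ($U{\left(f \right)} = \left(f^{2} + f^{2}\right) + f^{2} = 2 f^{2} + f^{2} = 3 f^{2}$)
$12872 + U{\left(-67 - 24 \right)} = 12872 + 3 \left(-67 - 24\right)^{2} = 12872 + 3 \left(-91\right)^{2} = 12872 + 3 \cdot 8281 = 12872 + 24843 = 37715$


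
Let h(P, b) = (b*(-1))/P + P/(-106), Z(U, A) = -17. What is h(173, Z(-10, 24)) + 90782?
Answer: 1664732189/18338 ≈ 90781.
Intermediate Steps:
h(P, b) = -P/106 - b/P (h(P, b) = (-b)/P + P*(-1/106) = -b/P - P/106 = -P/106 - b/P)
h(173, Z(-10, 24)) + 90782 = (-1/106*173 - 1*(-17)/173) + 90782 = (-173/106 - 1*(-17)*1/173) + 90782 = (-173/106 + 17/173) + 90782 = -28127/18338 + 90782 = 1664732189/18338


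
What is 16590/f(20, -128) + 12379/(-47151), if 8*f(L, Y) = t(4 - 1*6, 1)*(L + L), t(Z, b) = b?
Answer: 156434639/47151 ≈ 3317.7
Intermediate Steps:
f(L, Y) = L/4 (f(L, Y) = (1*(L + L))/8 = (1*(2*L))/8 = (2*L)/8 = L/4)
16590/f(20, -128) + 12379/(-47151) = 16590/(((1/4)*20)) + 12379/(-47151) = 16590/5 + 12379*(-1/47151) = 16590*(1/5) - 12379/47151 = 3318 - 12379/47151 = 156434639/47151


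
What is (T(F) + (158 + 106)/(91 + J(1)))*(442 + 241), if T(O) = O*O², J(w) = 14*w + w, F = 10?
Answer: 36289156/53 ≈ 6.8470e+5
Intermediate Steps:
J(w) = 15*w
T(O) = O³
(T(F) + (158 + 106)/(91 + J(1)))*(442 + 241) = (10³ + (158 + 106)/(91 + 15*1))*(442 + 241) = (1000 + 264/(91 + 15))*683 = (1000 + 264/106)*683 = (1000 + 264*(1/106))*683 = (1000 + 132/53)*683 = (53132/53)*683 = 36289156/53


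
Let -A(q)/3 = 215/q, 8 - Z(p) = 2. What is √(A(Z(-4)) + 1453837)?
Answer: 3*√646102/2 ≈ 1205.7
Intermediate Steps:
Z(p) = 6 (Z(p) = 8 - 1*2 = 8 - 2 = 6)
A(q) = -645/q
√(A(Z(-4)) + 1453837) = √(-645/6 + 1453837) = √(-645*⅙ + 1453837) = √(-215/2 + 1453837) = √(2907459/2) = 3*√646102/2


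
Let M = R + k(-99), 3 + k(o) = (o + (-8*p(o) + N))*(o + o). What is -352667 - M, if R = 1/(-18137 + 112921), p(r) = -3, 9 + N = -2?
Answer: -35040886529/94784 ≈ -3.6969e+5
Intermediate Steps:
N = -11 (N = -9 - 2 = -11)
R = 1/94784 ≈ 1.0550e-5
k(o) = -3 + 2*o*(13 + o) (k(o) = -3 + (o + (-8*(-3) - 11))*(o + o) = -3 + (o + (24 - 11))*(2*o) = -3 + (o + 13)*(2*o) = -3 + (13 + o)*(2*o) = -3 + 2*o*(13 + o))
M = 1613697601/94784 (M = 1/94784 + (-3 + 2*(-99)**2 + 26*(-99)) = 1/94784 + (-3 + 2*9801 - 2574) = 1/94784 + (-3 + 19602 - 2574) = 1/94784 + 17025 = 1613697601/94784 ≈ 17025.)
-352667 - M = -352667 - 1*1613697601/94784 = -352667 - 1613697601/94784 = -35040886529/94784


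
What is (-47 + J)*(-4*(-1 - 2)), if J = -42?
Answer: -1068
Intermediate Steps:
(-47 + J)*(-4*(-1 - 2)) = (-47 - 42)*(-4*(-1 - 2)) = -(-356)*(-3) = -89*12 = -1068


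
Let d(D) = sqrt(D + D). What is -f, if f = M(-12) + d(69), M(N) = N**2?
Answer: -144 - sqrt(138) ≈ -155.75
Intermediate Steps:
d(D) = sqrt(2)*sqrt(D) (d(D) = sqrt(2*D) = sqrt(2)*sqrt(D))
f = 144 + sqrt(138) (f = (-12)**2 + sqrt(2)*sqrt(69) = 144 + sqrt(138) ≈ 155.75)
-f = -(144 + sqrt(138)) = -144 - sqrt(138)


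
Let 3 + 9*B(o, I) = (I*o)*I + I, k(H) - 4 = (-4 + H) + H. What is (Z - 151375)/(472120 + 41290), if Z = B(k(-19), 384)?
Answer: -1160887/770115 ≈ -1.5074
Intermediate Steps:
k(H) = 2*H (k(H) = 4 + ((-4 + H) + H) = 4 + (-4 + 2*H) = 2*H)
B(o, I) = -⅓ + I/9 + o*I²/9 (B(o, I) = -⅓ + ((I*o)*I + I)/9 = -⅓ + (o*I² + I)/9 = -⅓ + (I + o*I²)/9 = -⅓ + (I/9 + o*I²/9) = -⅓ + I/9 + o*I²/9)
Z = -1867649/3 (Z = -⅓ + (⅑)*384 + (⅑)*(2*(-19))*384² = -⅓ + 128/3 + (⅑)*(-38)*147456 = -⅓ + 128/3 - 622592 = -1867649/3 ≈ -6.2255e+5)
(Z - 151375)/(472120 + 41290) = (-1867649/3 - 151375)/(472120 + 41290) = -2321774/3/513410 = -2321774/3*1/513410 = -1160887/770115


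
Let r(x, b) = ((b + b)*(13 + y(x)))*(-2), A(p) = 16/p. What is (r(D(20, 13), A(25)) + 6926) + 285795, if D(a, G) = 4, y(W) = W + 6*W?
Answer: 7315401/25 ≈ 2.9262e+5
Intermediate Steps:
y(W) = 7*W
r(x, b) = -4*b*(13 + 7*x) (r(x, b) = ((b + b)*(13 + 7*x))*(-2) = ((2*b)*(13 + 7*x))*(-2) = (2*b*(13 + 7*x))*(-2) = -4*b*(13 + 7*x))
(r(D(20, 13), A(25)) + 6926) + 285795 = (-4*16/25*(13 + 7*4) + 6926) + 285795 = (-4*16*(1/25)*(13 + 28) + 6926) + 285795 = (-4*16/25*41 + 6926) + 285795 = (-2624/25 + 6926) + 285795 = 170526/25 + 285795 = 7315401/25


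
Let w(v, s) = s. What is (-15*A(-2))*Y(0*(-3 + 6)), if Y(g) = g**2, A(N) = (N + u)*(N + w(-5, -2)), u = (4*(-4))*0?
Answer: 0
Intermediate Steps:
u = 0 (u = -16*0 = 0)
A(N) = N*(-2 + N) (A(N) = (N + 0)*(N - 2) = N*(-2 + N))
(-15*A(-2))*Y(0*(-3 + 6)) = (-(-30)*(-2 - 2))*(0*(-3 + 6))**2 = (-(-30)*(-4))*(0*3)**2 = -15*8*0**2 = -120*0 = 0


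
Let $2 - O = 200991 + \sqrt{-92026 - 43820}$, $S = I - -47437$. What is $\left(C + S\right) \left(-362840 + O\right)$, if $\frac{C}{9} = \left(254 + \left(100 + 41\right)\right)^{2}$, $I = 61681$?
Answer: $-853266670347 - 4540029 i \sqrt{15094} \approx -8.5327 \cdot 10^{11} - 5.5778 \cdot 10^{8} i$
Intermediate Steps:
$S = 109118$ ($S = 61681 - -47437 = 61681 + 47437 = 109118$)
$C = 1404225$ ($C = 9 \left(254 + \left(100 + 41\right)\right)^{2} = 9 \left(254 + 141\right)^{2} = 9 \cdot 395^{2} = 9 \cdot 156025 = 1404225$)
$O = -200989 - 3 i \sqrt{15094}$ ($O = 2 - \left(200991 + \sqrt{-92026 - 43820}\right) = 2 - \left(200991 + \sqrt{-135846}\right) = 2 - \left(200991 + 3 i \sqrt{15094}\right) = -200989 - 3 i \sqrt{15094} \approx -2.0099 \cdot 10^{5} - 368.57 i$)
$\left(C + S\right) \left(-362840 + O\right) = \left(1404225 + 109118\right) \left(-362840 - \left(200989 + 3 i \sqrt{15094}\right)\right) = 1513343 \left(-563829 - 3 i \sqrt{15094}\right) = -853266670347 - 4540029 i \sqrt{15094}$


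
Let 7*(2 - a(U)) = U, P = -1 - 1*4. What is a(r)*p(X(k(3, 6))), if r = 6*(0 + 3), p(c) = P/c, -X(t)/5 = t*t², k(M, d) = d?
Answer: -1/378 ≈ -0.0026455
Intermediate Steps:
P = -5 (P = -1 - 4 = -5)
X(t) = -5*t³ (X(t) = -5*t*t² = -5*t³)
p(c) = -5/c
r = 18 (r = 6*3 = 18)
a(U) = 2 - U/7
a(r)*p(X(k(3, 6))) = (2 - ⅐*18)*(-5/((-5*6³))) = (2 - 18/7)*(-5/((-5*216))) = -(-20)/(7*(-1080)) = -(-20)*(-1)/(7*1080) = -4/7*1/216 = -1/378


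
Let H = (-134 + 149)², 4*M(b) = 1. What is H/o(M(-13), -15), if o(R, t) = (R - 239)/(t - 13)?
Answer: 5040/191 ≈ 26.387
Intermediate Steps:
M(b) = ¼ (M(b) = (¼)*1 = ¼)
o(R, t) = (-239 + R)/(-13 + t)
H = 225 (H = 15² = 225)
H/o(M(-13), -15) = 225/(((-239 + ¼)/(-13 - 15))) = 225/((-955/4/(-28))) = 225/((-1/28*(-955/4))) = 225/(955/112) = 225*(112/955) = 5040/191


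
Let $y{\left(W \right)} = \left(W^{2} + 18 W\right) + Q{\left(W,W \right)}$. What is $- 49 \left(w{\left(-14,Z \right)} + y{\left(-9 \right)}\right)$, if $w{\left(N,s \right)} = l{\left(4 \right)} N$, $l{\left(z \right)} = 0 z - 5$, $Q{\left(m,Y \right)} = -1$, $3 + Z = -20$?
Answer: $588$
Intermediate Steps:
$Z = -23$ ($Z = -3 - 20 = -23$)
$l{\left(z \right)} = -5$ ($l{\left(z \right)} = 0 - 5 = -5$)
$y{\left(W \right)} = -1 + W^{2} + 18 W$ ($y{\left(W \right)} = \left(W^{2} + 18 W\right) - 1 = -1 + W^{2} + 18 W$)
$w{\left(N,s \right)} = - 5 N$
$- 49 \left(w{\left(-14,Z \right)} + y{\left(-9 \right)}\right) = - 49 \left(\left(-5\right) \left(-14\right) + \left(-1 + \left(-9\right)^{2} + 18 \left(-9\right)\right)\right) = - 49 \left(70 - 82\right) = \left(-49\right) \left(-12\right) = 588$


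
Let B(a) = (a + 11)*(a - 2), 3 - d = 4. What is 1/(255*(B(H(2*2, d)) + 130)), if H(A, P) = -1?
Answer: 1/25500 ≈ 3.9216e-5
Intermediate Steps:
d = -1 (d = 3 - 1*4 = 3 - 4 = -1)
B(a) = (-2 + a)*(11 + a) (B(a) = (11 + a)*(-2 + a) = (-2 + a)*(11 + a))
1/(255*(B(H(2*2, d)) + 130)) = 1/(255*((-22 + (-1)**2 + 9*(-1)) + 130)) = 1/(255*((-22 + 1 - 9) + 130)) = 1/(255*(-30 + 130)) = 1/(255*100) = 1/25500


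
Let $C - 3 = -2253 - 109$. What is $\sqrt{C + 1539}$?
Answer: $2 i \sqrt{205} \approx 28.636 i$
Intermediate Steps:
$C = -2359$ ($C = 3 - 2362 = -2359$)
$\sqrt{C + 1539} = \sqrt{-2359 + 1539} = \sqrt{-820} = 2 i \sqrt{205}$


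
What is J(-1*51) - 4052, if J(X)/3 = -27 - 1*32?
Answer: -4229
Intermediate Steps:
J(X) = -177 (J(X) = 3*(-27 - 1*32) = 3*(-27 - 32) = 3*(-59) = -177)
J(-1*51) - 4052 = -177 - 4052 = -4229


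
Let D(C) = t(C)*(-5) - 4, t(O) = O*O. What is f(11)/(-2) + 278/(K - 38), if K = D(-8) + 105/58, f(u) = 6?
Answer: -78797/20891 ≈ -3.7718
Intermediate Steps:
t(O) = O²
D(C) = -4 - 5*C² (D(C) = C²*(-5) - 4 = -5*C² - 4 = -4 - 5*C²)
K = -18687/58 (K = (-4 - 5*(-8)²) + 105/58 = (-4 - 5*64) + 105*(1/58) = (-4 - 320) + 105/58 = -324 + 105/58 = -18687/58 ≈ -322.19)
f(11)/(-2) + 278/(K - 38) = 6/(-2) + 278/(-18687/58 - 38) = 6*(-½) + 278/(-20891/58) = -3 + 278*(-58/20891) = -3 - 16124/20891 = -78797/20891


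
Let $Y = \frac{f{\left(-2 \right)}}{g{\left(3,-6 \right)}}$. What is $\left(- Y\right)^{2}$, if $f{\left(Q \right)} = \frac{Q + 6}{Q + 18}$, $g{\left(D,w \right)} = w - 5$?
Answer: $\frac{1}{1936} \approx 0.00051653$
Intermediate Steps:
$g{\left(D,w \right)} = -5 + w$
$f{\left(Q \right)} = \frac{6 + Q}{18 + Q}$
$Y = - \frac{1}{44}$ ($Y = \frac{\frac{1}{18 - 2} \left(6 - 2\right)}{-5 - 6} = \frac{\frac{1}{16} \cdot 4}{-11} = \frac{1}{16} \cdot 4 \left(- \frac{1}{11}\right) = \frac{1}{4} \left(- \frac{1}{11}\right) = - \frac{1}{44} \approx -0.022727$)
$\left(- Y\right)^{2} = \left(\left(-1\right) \left(- \frac{1}{44}\right)\right)^{2} = \left(\frac{1}{44}\right)^{2} = \frac{1}{1936}$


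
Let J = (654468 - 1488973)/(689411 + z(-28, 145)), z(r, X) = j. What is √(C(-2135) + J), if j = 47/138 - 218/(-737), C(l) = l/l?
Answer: I*√21116562725952596201/10016757127 ≈ 0.45876*I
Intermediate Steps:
C(l) = 1
j = 64723/101706 (j = 47*(1/138) - 218*(-1/737) = 47/138 + 218/737 = 64723/101706 ≈ 0.63637)
z(r, X) = 64723/101706
J = -12124880790/10016757127 (J = (654468 - 1488973)/(689411 + 64723/101706) = -834505/70117299889/101706 = -834505*101706/70117299889 = -12124880790/10016757127 ≈ -1.2105)
√(C(-2135) + J) = √(1 - 12124880790/10016757127) = √(-2108123663/10016757127) = I*√21116562725952596201/10016757127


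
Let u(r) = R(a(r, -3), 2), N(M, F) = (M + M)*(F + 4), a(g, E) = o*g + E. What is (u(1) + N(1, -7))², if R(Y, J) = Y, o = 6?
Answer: 9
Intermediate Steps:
a(g, E) = E + 6*g (a(g, E) = 6*g + E = E + 6*g)
N(M, F) = 2*M*(4 + F) (N(M, F) = (2*M)*(4 + F) = 2*M*(4 + F))
u(r) = -3 + 6*r
(u(1) + N(1, -7))² = ((-3 + 6*1) + 2*1*(4 - 7))² = ((-3 + 6) + 2*1*(-3))² = (3 - 6)² = (-3)² = 9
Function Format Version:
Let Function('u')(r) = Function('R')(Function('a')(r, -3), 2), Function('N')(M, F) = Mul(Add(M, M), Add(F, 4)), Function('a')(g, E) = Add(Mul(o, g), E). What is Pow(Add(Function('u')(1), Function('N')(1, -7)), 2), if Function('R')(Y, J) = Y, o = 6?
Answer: 9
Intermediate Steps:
Function('a')(g, E) = Add(E, Mul(6, g)) (Function('a')(g, E) = Add(Mul(6, g), E) = Add(E, Mul(6, g)))
Function('N')(M, F) = Mul(2, M, Add(4, F)) (Function('N')(M, F) = Mul(Mul(2, M), Add(4, F)) = Mul(2, M, Add(4, F)))
Function('u')(r) = Add(-3, Mul(6, r))
Pow(Add(Function('u')(1), Function('N')(1, -7)), 2) = Pow(Add(Add(-3, Mul(6, 1)), Mul(2, 1, Add(4, -7))), 2) = Pow(Add(Add(-3, 6), Mul(2, 1, -3)), 2) = Pow(Add(3, -6), 2) = Pow(-3, 2) = 9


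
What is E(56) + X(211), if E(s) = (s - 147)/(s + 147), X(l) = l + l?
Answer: 12225/29 ≈ 421.55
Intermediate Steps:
X(l) = 2*l
E(s) = (-147 + s)/(147 + s)
E(56) + X(211) = (-147 + 56)/(147 + 56) + 2*211 = -91/203 + 422 = (1/203)*(-91) + 422 = -13/29 + 422 = 12225/29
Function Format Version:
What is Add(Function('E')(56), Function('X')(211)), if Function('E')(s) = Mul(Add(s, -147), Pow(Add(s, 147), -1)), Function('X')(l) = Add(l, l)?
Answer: Rational(12225, 29) ≈ 421.55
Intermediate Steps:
Function('X')(l) = Mul(2, l)
Function('E')(s) = Mul(Pow(Add(147, s), -1), Add(-147, s)) (Function('E')(s) = Mul(Add(-147, s), Pow(Add(147, s), -1)) = Mul(Pow(Add(147, s), -1), Add(-147, s)))
Add(Function('E')(56), Function('X')(211)) = Add(Mul(Pow(Add(147, 56), -1), Add(-147, 56)), Mul(2, 211)) = Add(Mul(Pow(203, -1), -91), 422) = Add(Mul(Rational(1, 203), -91), 422) = Add(Rational(-13, 29), 422) = Rational(12225, 29)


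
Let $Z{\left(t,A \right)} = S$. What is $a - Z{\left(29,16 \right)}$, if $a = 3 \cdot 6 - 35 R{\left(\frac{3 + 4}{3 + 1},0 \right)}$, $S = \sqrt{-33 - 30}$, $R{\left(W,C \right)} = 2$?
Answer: $-52 - 3 i \sqrt{7} \approx -52.0 - 7.9373 i$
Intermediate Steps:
$S = 3 i \sqrt{7}$ ($S = \sqrt{-63} = 3 i \sqrt{7} \approx 7.9373 i$)
$Z{\left(t,A \right)} = 3 i \sqrt{7}$
$a = -52$ ($a = 3 \cdot 6 - 70 = 18 - 70 = -52$)
$a - Z{\left(29,16 \right)} = -52 - 3 i \sqrt{7}$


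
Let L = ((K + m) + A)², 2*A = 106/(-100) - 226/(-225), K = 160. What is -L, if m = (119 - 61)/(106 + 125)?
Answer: -197259451321/7683984 ≈ -25672.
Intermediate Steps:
A = -1/36 (A = (106/(-100) - 226/(-225))/2 = (106*(-1/100) - 226*(-1/225))/2 = (-53/50 + 226/225)/2 = (½)*(-1/18) = -1/36 ≈ -0.027778)
m = 58/231 ≈ 0.25108
L = 197259451321/7683984 (L = ((160 + 58/231) - 1/36)² = (37018/231 - 1/36)² = (444139/2772)² = 197259451321/7683984 ≈ 25672.)
-L = -1*197259451321/7683984 = -197259451321/7683984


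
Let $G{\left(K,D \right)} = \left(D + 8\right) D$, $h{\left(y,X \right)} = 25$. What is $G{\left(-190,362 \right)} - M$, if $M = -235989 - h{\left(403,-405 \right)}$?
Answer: $369954$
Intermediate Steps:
$M = -236014$ ($M = -235989 - 25 = -236014$)
$G{\left(K,D \right)} = D \left(8 + D\right)$ ($G{\left(K,D \right)} = \left(8 + D\right) D = D \left(8 + D\right)$)
$G{\left(-190,362 \right)} - M = 362 \left(8 + 362\right) - -236014 = 362 \cdot 370 + 236014 = 133940 + 236014 = 369954$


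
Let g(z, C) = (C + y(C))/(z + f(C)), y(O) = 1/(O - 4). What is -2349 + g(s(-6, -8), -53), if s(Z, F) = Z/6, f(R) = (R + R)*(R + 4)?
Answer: -695309371/296001 ≈ -2349.0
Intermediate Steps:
f(R) = 2*R*(4 + R) (f(R) = (2*R)*(4 + R) = 2*R*(4 + R))
y(O) = 1/(-4 + O)
s(Z, F) = Z/6 (s(Z, F) = Z*(1/6) = Z/6)
g(z, C) = (C + 1/(-4 + C))/(z + 2*C*(4 + C))
-2349 + g(s(-6, -8), -53) = -2349 + (1 - 53*(-4 - 53))/((-4 - 53)*((1/6)*(-6) + 2*(-53)*(4 - 53))) = -2349 + (1 - 53*(-57))/((-57)*(-1 + 2*(-53)*(-49))) = -2349 - (1 + 3021)/(57*(-1 + 5194)) = -2349 - 1/57*3022/5193 = -2349 - 1/57*1/5193*3022 = -2349 - 3022/296001 = -695309371/296001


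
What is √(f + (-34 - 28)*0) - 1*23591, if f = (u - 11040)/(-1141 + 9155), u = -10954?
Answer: -23591 + I*√44064979/4007 ≈ -23591.0 + 1.6566*I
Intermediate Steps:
f = -10997/4007 (f = (-10954 - 11040)/(-1141 + 9155) = -21994/8014 = -21994*1/8014 = -10997/4007 ≈ -2.7444)
√(f + (-34 - 28)*0) - 1*23591 = √(-10997/4007 + (-34 - 28)*0) - 1*23591 = √(-10997/4007 - 62*0) - 23591 = √(-10997/4007 + 0) - 23591 = √(-10997/4007) - 23591 = I*√44064979/4007 - 23591 = -23591 + I*√44064979/4007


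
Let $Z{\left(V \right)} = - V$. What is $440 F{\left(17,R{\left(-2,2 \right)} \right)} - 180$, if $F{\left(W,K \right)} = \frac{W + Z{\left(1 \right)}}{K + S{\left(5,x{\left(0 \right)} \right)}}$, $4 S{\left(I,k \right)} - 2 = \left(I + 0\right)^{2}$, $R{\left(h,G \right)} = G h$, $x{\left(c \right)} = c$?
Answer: $2380$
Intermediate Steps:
$S{\left(I,k \right)} = \frac{1}{2} + \frac{I^{2}}{4}$ ($S{\left(I,k \right)} = \frac{1}{2} + \frac{\left(I + 0\right)^{2}}{4} = \frac{1}{2} + \frac{I^{2}}{4}$)
$F{\left(W,K \right)} = \frac{-1 + W}{\frac{27}{4} + K}$ ($F{\left(W,K \right)} = \frac{W - 1}{K + \left(\frac{1}{2} + \frac{5^{2}}{4}\right)} = \frac{W - 1}{K + \left(\frac{1}{2} + \frac{1}{4} \cdot 25\right)} = \frac{-1 + W}{K + \left(\frac{1}{2} + \frac{25}{4}\right)} = \frac{-1 + W}{K + \frac{27}{4}} = \frac{-1 + W}{\frac{27}{4} + K}$)
$440 F{\left(17,R{\left(-2,2 \right)} \right)} - 180 = 440 \frac{4 \left(-1 + 17\right)}{27 + 4 \cdot 2 \left(-2\right)} - 180 = 440 \cdot 4 \frac{1}{27 + 4 \left(-4\right)} 16 - 180 = 440 \cdot 4 \frac{1}{27 - 16} \cdot 16 - 180 = 440 \cdot 4 \cdot \frac{1}{11} \cdot 16 - 180 = 440 \cdot \frac{64}{11} - 180 = 2560 - 180 = 2380$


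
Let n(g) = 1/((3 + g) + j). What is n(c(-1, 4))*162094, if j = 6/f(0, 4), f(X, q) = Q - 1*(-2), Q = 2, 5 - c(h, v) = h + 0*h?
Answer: 324188/21 ≈ 15438.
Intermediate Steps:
c(h, v) = 5 - h (c(h, v) = 5 - (h + 0*h) = 5 - (h + 0) = 5 - h)
f(X, q) = 4 (f(X, q) = 2 - 1*(-2) = 2 + 2 = 4)
j = 3/2 (j = 6/4 = 6*(¼) = 3/2 ≈ 1.5000)
n(g) = 1/(9/2 + g) (n(g) = 1/((3 + g) + 3/2) = 1/(9/2 + g))
n(c(-1, 4))*162094 = (2/(9 + 2*(5 - 1*(-1))))*162094 = (2/(9 + 2*(5 + 1)))*162094 = (2/(9 + 2*6))*162094 = (2/(9 + 12))*162094 = (2/21)*162094 = 324188/21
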